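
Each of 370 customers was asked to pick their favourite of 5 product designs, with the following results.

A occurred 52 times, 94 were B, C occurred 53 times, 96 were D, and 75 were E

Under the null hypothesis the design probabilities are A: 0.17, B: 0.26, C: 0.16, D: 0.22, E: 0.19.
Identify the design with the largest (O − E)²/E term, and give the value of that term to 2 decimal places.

Expected counts E_i = n·p_i: 370×0.17 = 62.9, 370×0.26 = 96.2, 370×0.16 = 59.2, 370×0.22 = 81.4, 370×0.19 = 70.3.
A: (52 − 62.9)²/62.9 = 118.81/62.9 = 1.889
B: (94 − 96.2)²/96.2 = 4.84/96.2 = 0.050
C: (53 − 59.2)²/59.2 = 38.44/59.2 = 0.649
D: (96 − 81.4)²/81.4 = 213.16/81.4 = 2.619
E: (75 − 70.3)²/70.3 = 22.09/70.3 = 0.314
The largest term is for D: 2.62.

D, 2.62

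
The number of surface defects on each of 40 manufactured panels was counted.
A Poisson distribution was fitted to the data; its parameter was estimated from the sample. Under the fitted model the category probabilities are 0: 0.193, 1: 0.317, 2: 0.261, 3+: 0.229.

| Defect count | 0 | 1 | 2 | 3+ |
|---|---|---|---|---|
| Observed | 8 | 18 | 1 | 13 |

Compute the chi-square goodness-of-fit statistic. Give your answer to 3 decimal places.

Expected counts E_i = n·p_i: 40×0.193 = 7.72, 40×0.317 = 12.68, 40×0.261 = 10.44, 40×0.229 = 9.16.
0: (8 − 7.72)²/7.72 = 0.0784/7.72 = 0.0102
1: (18 − 12.68)²/12.68 = 28.3024/12.68 = 2.2321
2: (1 − 10.44)²/10.44 = 89.1136/10.44 = 8.5358
3+: (13 − 9.16)²/9.16 = 14.7456/9.16 = 1.6098
Sum = 12.388

12.388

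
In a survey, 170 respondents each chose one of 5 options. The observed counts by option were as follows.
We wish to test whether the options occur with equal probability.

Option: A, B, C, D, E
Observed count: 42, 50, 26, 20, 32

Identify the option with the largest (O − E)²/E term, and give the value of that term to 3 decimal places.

B, 7.529

Under H₀ each category has probability 1/5, so each expected count is 170/5 = 34.
cat         O        E   (O−E)²/E
A          42       34     1.8824
B          50       34     7.5294
C          26       34     1.8824
D          20       34     5.7647
E          32       34     0.1176
The largest term is for B: 7.529.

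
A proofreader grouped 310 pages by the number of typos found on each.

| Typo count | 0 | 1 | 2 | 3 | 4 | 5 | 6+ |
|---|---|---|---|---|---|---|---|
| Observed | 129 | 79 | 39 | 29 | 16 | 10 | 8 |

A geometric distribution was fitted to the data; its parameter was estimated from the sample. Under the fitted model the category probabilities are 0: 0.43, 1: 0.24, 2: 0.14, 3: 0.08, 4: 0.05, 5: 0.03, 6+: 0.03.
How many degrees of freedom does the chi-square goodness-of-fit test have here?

There are k = 7 categories and 1 parameter estimated from the data, so df = 7 − 1 − 1 = 5.

5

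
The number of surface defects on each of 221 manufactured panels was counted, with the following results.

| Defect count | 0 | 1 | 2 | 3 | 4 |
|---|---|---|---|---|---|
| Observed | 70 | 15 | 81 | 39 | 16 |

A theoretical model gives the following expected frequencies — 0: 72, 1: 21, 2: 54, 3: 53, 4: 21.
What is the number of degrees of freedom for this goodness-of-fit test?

4

There are k = 5 categories and no parameters were estimated from the data, so df = 5 − 1 = 4.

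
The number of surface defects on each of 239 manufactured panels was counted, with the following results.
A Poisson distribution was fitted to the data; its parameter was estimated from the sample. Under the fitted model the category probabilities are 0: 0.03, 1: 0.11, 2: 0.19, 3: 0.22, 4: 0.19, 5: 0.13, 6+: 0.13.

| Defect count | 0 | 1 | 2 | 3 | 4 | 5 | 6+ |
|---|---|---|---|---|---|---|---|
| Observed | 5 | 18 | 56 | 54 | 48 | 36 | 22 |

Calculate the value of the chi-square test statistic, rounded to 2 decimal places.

9.36

Expected counts E_i = n·p_i: 239×0.03 = 7.17, 239×0.11 = 26.29, 239×0.19 = 45.41, 239×0.22 = 52.58, 239×0.19 = 45.41, 239×0.13 = 31.07, 239×0.13 = 31.07.
cat         O        E   (O−E)²/E
0           5     7.17      0.657
1          18    26.29      2.614
2          56    45.41      2.470
3          54    52.58      0.038
4          48    45.41      0.148
5          36    31.07      0.782
6+         22    31.07      2.648
Sum = 9.36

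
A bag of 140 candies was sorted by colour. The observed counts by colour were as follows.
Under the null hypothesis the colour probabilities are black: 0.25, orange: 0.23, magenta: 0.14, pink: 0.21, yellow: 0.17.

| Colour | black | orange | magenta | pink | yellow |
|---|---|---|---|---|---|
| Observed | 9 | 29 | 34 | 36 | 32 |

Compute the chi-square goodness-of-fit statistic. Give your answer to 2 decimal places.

Expected counts E_i = n·p_i: 140×0.25 = 35, 140×0.23 = 32.2, 140×0.14 = 19.6, 140×0.21 = 29.4, 140×0.17 = 23.8.
black: (9 − 35)²/35 = 676/35 = 19.314
orange: (29 − 32.2)²/32.2 = 10.24/32.2 = 0.318
magenta: (34 − 19.6)²/19.6 = 207.36/19.6 = 10.580
pink: (36 − 29.4)²/29.4 = 43.56/29.4 = 1.482
yellow: (32 − 23.8)²/23.8 = 67.24/23.8 = 2.825
Sum = 34.52

34.52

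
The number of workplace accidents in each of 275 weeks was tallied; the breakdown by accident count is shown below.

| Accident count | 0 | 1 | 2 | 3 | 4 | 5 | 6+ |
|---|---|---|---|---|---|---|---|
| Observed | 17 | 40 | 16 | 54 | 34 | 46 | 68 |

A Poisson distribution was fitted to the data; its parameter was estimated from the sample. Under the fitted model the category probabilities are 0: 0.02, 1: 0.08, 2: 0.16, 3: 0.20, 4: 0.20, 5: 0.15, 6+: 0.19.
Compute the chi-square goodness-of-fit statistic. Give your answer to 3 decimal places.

Expected counts E_i = n·p_i: 275×0.02 = 5.5, 275×0.08 = 22, 275×0.16 = 44, 275×0.20 = 55, 275×0.20 = 55, 275×0.15 = 41.25, 275×0.19 = 52.25.
0: (17 − 5.5)²/5.5 = 132.25/5.5 = 24.0455
1: (40 − 22)²/22 = 324/22 = 14.7273
2: (16 − 44)²/44 = 784/44 = 17.8182
3: (54 − 55)²/55 = 1/55 = 0.0182
4: (34 − 55)²/55 = 441/55 = 8.0182
5: (46 − 41.25)²/41.25 = 22.5625/41.25 = 0.5470
6+: (68 − 52.25)²/52.25 = 248.0625/52.25 = 4.7476
Sum = 69.922

69.922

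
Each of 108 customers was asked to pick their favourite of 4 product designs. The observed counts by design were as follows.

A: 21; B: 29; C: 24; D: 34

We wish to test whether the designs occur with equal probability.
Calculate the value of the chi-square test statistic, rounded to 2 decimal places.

Under H₀ each category has probability 1/4, so each expected count is 108/4 = 27.
cat         O        E   (O−E)²/E
A          21       27      1.333
B          29       27      0.148
C          24       27      0.333
D          34       27      1.815
Sum = 3.63

3.63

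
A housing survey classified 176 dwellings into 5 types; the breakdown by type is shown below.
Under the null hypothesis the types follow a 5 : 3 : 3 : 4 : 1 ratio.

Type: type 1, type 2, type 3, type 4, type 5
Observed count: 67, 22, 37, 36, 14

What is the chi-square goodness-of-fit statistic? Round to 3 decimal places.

Ratio total = 16. Expected counts: 176×5/16 = 55, 176×3/16 = 33, 176×3/16 = 33, 176×4/16 = 44, 176×1/16 = 11.
χ² = (67−55)²/55 + (22−33)²/33 + (37−33)²/33 + (36−44)²/44 + (14−11)²/11
   = 2.6182 + 3.6667 + 0.4848 + 1.4545 + 0.8182
Sum = 9.042

9.042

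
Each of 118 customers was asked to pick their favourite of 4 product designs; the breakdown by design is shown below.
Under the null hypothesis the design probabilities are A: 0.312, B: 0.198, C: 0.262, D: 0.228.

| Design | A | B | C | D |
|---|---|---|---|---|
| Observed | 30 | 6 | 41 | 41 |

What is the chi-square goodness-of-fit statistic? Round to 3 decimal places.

Expected counts E_i = n·p_i: 118×0.312 = 36.816, 118×0.198 = 23.364, 118×0.262 = 30.916, 118×0.228 = 26.904.
cat         O        E   (O−E)²/E
A          30   36.816     1.2619
B           6   23.364    12.9048
C          41   30.916     3.2891
D          41   26.904     7.3854
Sum = 24.841

24.841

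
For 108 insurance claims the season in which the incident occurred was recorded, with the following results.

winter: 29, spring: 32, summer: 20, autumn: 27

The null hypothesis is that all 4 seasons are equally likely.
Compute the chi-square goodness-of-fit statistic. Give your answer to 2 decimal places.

Expected count for each of the 4 categories: 108/4 = 27.
winter: (29 − 27)²/27 = 4/27 = 0.148
spring: (32 − 27)²/27 = 25/27 = 0.926
summer: (20 − 27)²/27 = 49/27 = 1.815
autumn: (27 − 27)²/27 = 0/27 = 0.000
Sum = 2.89

2.89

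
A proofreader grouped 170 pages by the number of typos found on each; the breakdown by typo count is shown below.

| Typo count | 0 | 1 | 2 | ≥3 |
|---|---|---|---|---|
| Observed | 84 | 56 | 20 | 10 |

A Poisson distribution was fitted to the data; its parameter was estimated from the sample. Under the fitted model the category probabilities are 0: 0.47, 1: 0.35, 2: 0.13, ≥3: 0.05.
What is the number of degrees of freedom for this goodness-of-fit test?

2

There are k = 4 categories and 1 parameter estimated from the data, so df = 4 − 1 − 1 = 2.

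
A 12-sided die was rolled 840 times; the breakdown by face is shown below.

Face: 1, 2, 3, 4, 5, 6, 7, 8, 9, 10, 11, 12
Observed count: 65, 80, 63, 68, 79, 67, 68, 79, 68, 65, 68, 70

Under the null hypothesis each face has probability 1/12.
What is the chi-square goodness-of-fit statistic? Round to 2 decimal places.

Expected count for each of the 12 categories: 840/12 = 70.
1: (65 − 70)²/70 = 25/70 = 0.357
2: (80 − 70)²/70 = 100/70 = 1.429
3: (63 − 70)²/70 = 49/70 = 0.700
4: (68 − 70)²/70 = 4/70 = 0.057
5: (79 − 70)²/70 = 81/70 = 1.157
6: (67 − 70)²/70 = 9/70 = 0.129
7: (68 − 70)²/70 = 4/70 = 0.057
8: (79 − 70)²/70 = 81/70 = 1.157
9: (68 − 70)²/70 = 4/70 = 0.057
10: (65 − 70)²/70 = 25/70 = 0.357
11: (68 − 70)²/70 = 4/70 = 0.057
12: (70 − 70)²/70 = 0/70 = 0.000
Sum = 5.51

5.51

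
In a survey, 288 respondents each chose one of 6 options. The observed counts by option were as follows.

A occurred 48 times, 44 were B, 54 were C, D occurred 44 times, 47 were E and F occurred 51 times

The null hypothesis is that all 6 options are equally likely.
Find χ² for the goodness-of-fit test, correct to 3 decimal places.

1.625

Under H₀ each category has probability 1/6, so each expected count is 288/6 = 48.
χ² = (48−48)²/48 + (44−48)²/48 + (54−48)²/48 + (44−48)²/48 + (47−48)²/48 + (51−48)²/48
   = 0.0000 + 0.3333 + 0.7500 + 0.3333 + 0.0208 + 0.1875
Sum = 1.625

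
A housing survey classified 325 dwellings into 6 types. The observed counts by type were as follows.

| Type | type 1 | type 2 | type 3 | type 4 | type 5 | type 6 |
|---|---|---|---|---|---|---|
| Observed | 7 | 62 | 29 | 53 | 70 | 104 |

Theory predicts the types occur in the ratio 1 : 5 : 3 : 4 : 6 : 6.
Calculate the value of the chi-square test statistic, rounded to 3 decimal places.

14.978

Ratio total = 25. Expected counts: 325×1/25 = 13, 325×5/25 = 65, 325×3/25 = 39, 325×4/25 = 52, 325×6/25 = 78, 325×6/25 = 78.
type 1: (7 − 13)²/13 = 36/13 = 2.7692
type 2: (62 − 65)²/65 = 9/65 = 0.1385
type 3: (29 − 39)²/39 = 100/39 = 2.5641
type 4: (53 − 52)²/52 = 1/52 = 0.0192
type 5: (70 − 78)²/78 = 64/78 = 0.8205
type 6: (104 − 78)²/78 = 676/78 = 8.6667
Sum = 14.978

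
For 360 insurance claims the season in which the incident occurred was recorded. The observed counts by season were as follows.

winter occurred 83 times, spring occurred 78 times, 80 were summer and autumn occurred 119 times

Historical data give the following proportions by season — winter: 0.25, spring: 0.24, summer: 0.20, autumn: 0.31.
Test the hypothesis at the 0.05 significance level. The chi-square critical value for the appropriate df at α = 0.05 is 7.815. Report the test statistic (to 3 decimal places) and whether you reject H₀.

2.741; do not reject

Expected counts E_i = n·p_i: 360×0.25 = 90, 360×0.24 = 86.4, 360×0.20 = 72, 360×0.31 = 111.6.
cat         O        E   (O−E)²/E
winter     83       90     0.5444
spring     78     86.4     0.8167
summer     80       72     0.8889
autumn    119    111.6     0.4907
Sum = 2.741
df = 3. Since 2.741 < 7.815, we do not reject H₀.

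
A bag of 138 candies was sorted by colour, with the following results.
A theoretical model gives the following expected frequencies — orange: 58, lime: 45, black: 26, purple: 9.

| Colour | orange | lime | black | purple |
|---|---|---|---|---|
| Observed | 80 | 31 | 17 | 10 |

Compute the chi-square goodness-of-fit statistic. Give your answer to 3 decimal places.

χ² = (80−58)²/58 + (31−45)²/45 + (17−26)²/26 + (10−9)²/9
   = 8.3448 + 4.3556 + 3.1154 + 0.1111
Sum = 15.927

15.927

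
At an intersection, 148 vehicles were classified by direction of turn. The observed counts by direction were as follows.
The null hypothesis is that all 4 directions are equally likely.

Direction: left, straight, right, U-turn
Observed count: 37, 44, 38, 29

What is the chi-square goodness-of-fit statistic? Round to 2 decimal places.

Under H₀ each category has probability 1/4, so each expected count is 148/4 = 37.
left: (37 − 37)²/37 = 0/37 = 0.000
straight: (44 − 37)²/37 = 49/37 = 1.324
right: (38 − 37)²/37 = 1/37 = 0.027
U-turn: (29 − 37)²/37 = 64/37 = 1.730
Sum = 3.08

3.08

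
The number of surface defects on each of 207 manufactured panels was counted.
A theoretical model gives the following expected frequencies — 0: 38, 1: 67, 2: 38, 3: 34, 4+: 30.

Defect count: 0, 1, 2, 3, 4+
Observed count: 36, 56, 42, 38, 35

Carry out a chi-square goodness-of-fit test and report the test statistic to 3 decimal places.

3.636

χ² = (36−38)²/38 + (56−67)²/67 + (42−38)²/38 + (38−34)²/34 + (35−30)²/30
   = 0.1053 + 1.8060 + 0.4211 + 0.4706 + 0.8333
Sum = 3.636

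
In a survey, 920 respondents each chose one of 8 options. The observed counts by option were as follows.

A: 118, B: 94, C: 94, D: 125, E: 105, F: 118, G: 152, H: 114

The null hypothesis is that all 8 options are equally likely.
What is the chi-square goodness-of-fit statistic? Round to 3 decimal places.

Under H₀ each category has probability 1/8, so each expected count is 920/8 = 115.
A: (118 − 115)²/115 = 9/115 = 0.0783
B: (94 − 115)²/115 = 441/115 = 3.8348
C: (94 − 115)²/115 = 441/115 = 3.8348
D: (125 − 115)²/115 = 100/115 = 0.8696
E: (105 − 115)²/115 = 100/115 = 0.8696
F: (118 − 115)²/115 = 9/115 = 0.0783
G: (152 − 115)²/115 = 1369/115 = 11.9043
H: (114 − 115)²/115 = 1/115 = 0.0087
Sum = 21.478

21.478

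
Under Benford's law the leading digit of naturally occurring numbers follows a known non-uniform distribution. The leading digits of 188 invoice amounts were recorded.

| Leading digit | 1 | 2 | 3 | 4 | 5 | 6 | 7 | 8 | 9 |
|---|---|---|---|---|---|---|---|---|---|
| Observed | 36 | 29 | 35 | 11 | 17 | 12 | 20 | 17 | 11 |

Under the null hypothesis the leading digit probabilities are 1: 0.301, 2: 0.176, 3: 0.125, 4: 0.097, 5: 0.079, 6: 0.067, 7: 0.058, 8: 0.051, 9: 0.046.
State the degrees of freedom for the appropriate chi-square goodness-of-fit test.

There are k = 9 categories and no parameters were estimated from the data, so df = 9 − 1 = 8.

8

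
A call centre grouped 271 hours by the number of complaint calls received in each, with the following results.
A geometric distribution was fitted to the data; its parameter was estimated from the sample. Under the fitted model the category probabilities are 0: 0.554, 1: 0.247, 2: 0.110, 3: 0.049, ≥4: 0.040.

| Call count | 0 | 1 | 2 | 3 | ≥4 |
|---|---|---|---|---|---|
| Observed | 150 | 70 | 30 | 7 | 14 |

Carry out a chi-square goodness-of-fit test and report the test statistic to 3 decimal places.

4.032

Expected counts E_i = n·p_i: 271×0.554 = 150.134, 271×0.247 = 66.937, 271×0.110 = 29.81, 271×0.049 = 13.279, 271×0.040 = 10.84.
cat         O        E   (O−E)²/E
0         150  150.134     0.0001
1          70   66.937     0.1402
2          30    29.81     0.0012
3           7   13.279     2.9690
≥4         14    10.84     0.9212
Sum = 4.032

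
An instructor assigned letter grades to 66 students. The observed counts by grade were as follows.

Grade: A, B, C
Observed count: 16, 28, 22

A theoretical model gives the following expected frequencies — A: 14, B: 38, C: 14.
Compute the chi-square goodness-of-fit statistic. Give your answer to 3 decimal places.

χ² = (16−14)²/14 + (28−38)²/38 + (22−14)²/14
   = 0.2857 + 2.6316 + 4.5714
Sum = 7.489

7.489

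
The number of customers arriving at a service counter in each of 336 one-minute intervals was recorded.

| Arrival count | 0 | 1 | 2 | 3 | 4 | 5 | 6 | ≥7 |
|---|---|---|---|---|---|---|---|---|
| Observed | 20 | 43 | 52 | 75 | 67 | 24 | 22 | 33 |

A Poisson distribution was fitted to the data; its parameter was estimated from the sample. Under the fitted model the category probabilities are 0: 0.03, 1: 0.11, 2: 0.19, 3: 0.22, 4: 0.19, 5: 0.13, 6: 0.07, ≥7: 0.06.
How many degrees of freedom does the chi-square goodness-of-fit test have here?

6

There are k = 8 categories and 1 parameter estimated from the data, so df = 8 − 1 − 1 = 6.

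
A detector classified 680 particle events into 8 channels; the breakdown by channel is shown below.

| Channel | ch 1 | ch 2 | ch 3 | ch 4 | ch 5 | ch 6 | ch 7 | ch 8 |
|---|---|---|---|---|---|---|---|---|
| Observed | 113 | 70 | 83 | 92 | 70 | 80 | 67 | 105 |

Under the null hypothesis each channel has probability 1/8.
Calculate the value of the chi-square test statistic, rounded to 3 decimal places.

Under H₀ each category has probability 1/8, so each expected count is 680/8 = 85.
ch 1: (113 − 85)²/85 = 784/85 = 9.2235
ch 2: (70 − 85)²/85 = 225/85 = 2.6471
ch 3: (83 − 85)²/85 = 4/85 = 0.0471
ch 4: (92 − 85)²/85 = 49/85 = 0.5765
ch 5: (70 − 85)²/85 = 225/85 = 2.6471
ch 6: (80 − 85)²/85 = 25/85 = 0.2941
ch 7: (67 − 85)²/85 = 324/85 = 3.8118
ch 8: (105 − 85)²/85 = 400/85 = 4.7059
Sum = 23.953

23.953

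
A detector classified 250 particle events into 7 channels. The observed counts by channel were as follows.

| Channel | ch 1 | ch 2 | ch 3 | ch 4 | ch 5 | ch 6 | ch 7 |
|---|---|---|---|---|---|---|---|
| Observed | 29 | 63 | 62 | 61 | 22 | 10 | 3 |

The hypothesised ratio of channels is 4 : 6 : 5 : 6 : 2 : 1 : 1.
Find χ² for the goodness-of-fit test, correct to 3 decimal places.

11.172

Ratio total = 25. Expected counts: 250×4/25 = 40, 250×6/25 = 60, 250×5/25 = 50, 250×6/25 = 60, 250×2/25 = 20, 250×1/25 = 10, 250×1/25 = 10.
χ² = (29−40)²/40 + (63−60)²/60 + (62−50)²/50 + (61−60)²/60 + (22−20)²/20 + (10−10)²/10 + (3−10)²/10
   = 3.0250 + 0.1500 + 2.8800 + 0.0167 + 0.2000 + 0.0000 + 4.9000
Sum = 11.172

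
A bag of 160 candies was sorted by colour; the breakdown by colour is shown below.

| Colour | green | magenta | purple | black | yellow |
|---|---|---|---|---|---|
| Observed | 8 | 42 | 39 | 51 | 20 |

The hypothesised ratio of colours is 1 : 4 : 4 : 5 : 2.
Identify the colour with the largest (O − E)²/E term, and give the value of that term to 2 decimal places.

green, 0.40

Ratio total = 16. Expected counts: 160×1/16 = 10, 160×4/16 = 40, 160×4/16 = 40, 160×5/16 = 50, 160×2/16 = 20.
green: (8 − 10)²/10 = 4/10 = 0.400
magenta: (42 − 40)²/40 = 4/40 = 0.100
purple: (39 − 40)²/40 = 1/40 = 0.025
black: (51 − 50)²/50 = 1/50 = 0.020
yellow: (20 − 20)²/20 = 0/20 = 0.000
The largest term is for green: 0.40.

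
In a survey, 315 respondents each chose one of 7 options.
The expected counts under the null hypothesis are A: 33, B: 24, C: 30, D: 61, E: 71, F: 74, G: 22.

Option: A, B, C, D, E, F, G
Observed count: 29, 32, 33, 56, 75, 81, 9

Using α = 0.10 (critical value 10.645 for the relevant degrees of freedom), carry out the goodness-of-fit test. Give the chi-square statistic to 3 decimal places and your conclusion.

12.431; reject

χ² = (29−33)²/33 + (32−24)²/24 + (33−30)²/30 + (56−61)²/61 + (75−71)²/71 + (81−74)²/74 + (9−22)²/22
   = 0.4848 + 2.6667 + 0.3000 + 0.4098 + 0.2254 + 0.6622 + 7.6818
Sum = 12.431
df = 6. Since 12.431 > 10.645, we reject H₀.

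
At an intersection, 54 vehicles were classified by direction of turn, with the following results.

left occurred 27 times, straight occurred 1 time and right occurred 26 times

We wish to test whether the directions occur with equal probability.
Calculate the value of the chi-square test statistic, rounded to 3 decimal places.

Under H₀ each category has probability 1/3, so each expected count is 54/3 = 18.
χ² = (27−18)²/18 + (1−18)²/18 + (26−18)²/18
   = 4.5000 + 16.0556 + 3.5556
Sum = 24.111

24.111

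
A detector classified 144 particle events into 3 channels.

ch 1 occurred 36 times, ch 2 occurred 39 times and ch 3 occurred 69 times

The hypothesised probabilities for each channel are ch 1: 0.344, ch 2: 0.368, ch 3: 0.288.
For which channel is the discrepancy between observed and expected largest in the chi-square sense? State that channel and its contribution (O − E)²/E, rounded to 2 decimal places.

ch 3, 18.27

Expected counts E_i = n·p_i: 144×0.344 = 49.536, 144×0.368 = 52.992, 144×0.288 = 41.472.
χ² = (36−49.536)²/49.536 + (39−52.992)²/52.992 + (69−41.472)²/41.472
   = 3.699 + 3.694 + 18.272
The largest term is for ch 3: 18.27.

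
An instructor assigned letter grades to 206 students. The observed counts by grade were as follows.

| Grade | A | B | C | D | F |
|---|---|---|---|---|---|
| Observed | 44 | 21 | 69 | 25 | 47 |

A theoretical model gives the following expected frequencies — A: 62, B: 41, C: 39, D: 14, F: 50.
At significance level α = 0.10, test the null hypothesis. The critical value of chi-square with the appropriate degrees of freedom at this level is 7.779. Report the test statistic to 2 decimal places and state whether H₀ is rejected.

A: (44 − 62)²/62 = 324/62 = 5.226
B: (21 − 41)²/41 = 400/41 = 9.756
C: (69 − 39)²/39 = 900/39 = 23.077
D: (25 − 14)²/14 = 121/14 = 8.643
F: (47 − 50)²/50 = 9/50 = 0.180
Sum = 46.88
df = 4. Since 46.88 > 7.779, we reject H₀.

46.88; reject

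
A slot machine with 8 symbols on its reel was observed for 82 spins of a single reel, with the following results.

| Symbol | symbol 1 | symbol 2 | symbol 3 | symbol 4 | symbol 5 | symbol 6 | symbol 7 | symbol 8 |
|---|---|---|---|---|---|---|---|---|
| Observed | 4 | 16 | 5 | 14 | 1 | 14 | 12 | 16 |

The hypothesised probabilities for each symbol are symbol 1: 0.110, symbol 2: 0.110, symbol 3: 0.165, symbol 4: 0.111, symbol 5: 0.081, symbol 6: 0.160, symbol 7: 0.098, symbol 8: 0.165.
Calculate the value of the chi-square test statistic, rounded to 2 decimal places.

23.47

Expected counts E_i = n·p_i: 82×0.110 = 9.02, 82×0.110 = 9.02, 82×0.165 = 13.53, 82×0.111 = 9.102, 82×0.081 = 6.642, 82×0.160 = 13.12, 82×0.098 = 8.036, 82×0.165 = 13.53.
χ² = (4−9.02)²/9.02 + (16−9.02)²/9.02 + (5−13.53)²/13.53 + (14−9.102)²/9.102 + (1−6.642)²/6.642 + (14−13.12)²/13.12 + (12−8.036)²/8.036 + (16−13.53)²/13.53
   = 2.794 + 5.401 + 5.378 + 2.636 + 4.793 + 0.059 + 1.955 + 0.451
Sum = 23.47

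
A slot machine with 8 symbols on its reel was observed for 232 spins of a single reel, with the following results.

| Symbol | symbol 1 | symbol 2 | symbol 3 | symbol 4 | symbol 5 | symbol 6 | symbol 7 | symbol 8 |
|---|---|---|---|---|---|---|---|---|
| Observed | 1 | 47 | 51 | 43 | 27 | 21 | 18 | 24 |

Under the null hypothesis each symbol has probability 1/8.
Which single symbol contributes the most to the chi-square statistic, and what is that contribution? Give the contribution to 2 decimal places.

symbol 1, 27.03

Expected count for each of the 8 categories: 232/8 = 29.
χ² = (1−29)²/29 + (47−29)²/29 + (51−29)²/29 + (43−29)²/29 + (27−29)²/29 + (21−29)²/29 + (18−29)²/29 + (24−29)²/29
   = 27.034 + 11.172 + 16.690 + 6.759 + 0.138 + 2.207 + 4.172 + 0.862
The largest term is for symbol 1: 27.03.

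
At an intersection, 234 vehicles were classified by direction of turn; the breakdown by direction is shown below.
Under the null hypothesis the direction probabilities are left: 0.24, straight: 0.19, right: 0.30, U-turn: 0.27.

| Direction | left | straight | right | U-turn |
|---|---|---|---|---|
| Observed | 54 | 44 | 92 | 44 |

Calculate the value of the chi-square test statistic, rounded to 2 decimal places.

12.68

Expected counts E_i = n·p_i: 234×0.24 = 56.16, 234×0.19 = 44.46, 234×0.30 = 70.2, 234×0.27 = 63.18.
cat           O        E   (O−E)²/E
left         54    56.16      0.083
straight     44    44.46      0.005
right        92     70.2      6.770
U-turn       44    63.18      5.823
Sum = 12.68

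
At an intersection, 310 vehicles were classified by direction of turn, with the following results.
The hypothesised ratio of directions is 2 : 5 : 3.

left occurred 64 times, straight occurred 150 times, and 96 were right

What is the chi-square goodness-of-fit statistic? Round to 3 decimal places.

0.323

Ratio total = 10. Expected counts: 310×2/10 = 62, 310×5/10 = 155, 310×3/10 = 93.
χ² = (64−62)²/62 + (150−155)²/155 + (96−93)²/93
   = 0.0645 + 0.1613 + 0.0968
Sum = 0.323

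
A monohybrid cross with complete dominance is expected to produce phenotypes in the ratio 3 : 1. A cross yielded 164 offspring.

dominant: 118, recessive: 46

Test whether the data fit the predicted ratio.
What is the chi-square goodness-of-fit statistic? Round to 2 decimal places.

0.81

Ratio total = 4. Expected counts: 164×3/4 = 123, 164×1/4 = 41.
cat            O        E   (O−E)²/E
dominant     118      123      0.203
recessive     46       41      0.610
Sum = 0.81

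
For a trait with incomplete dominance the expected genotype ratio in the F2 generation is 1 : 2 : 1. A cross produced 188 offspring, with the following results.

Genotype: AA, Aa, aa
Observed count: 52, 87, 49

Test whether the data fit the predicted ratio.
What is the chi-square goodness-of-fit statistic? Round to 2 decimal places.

1.14

Ratio total = 4. Expected counts: 188×1/4 = 47, 188×2/4 = 94, 188×1/4 = 47.
AA: (52 − 47)²/47 = 25/47 = 0.532
Aa: (87 − 94)²/94 = 49/94 = 0.521
aa: (49 − 47)²/47 = 4/47 = 0.085
Sum = 1.14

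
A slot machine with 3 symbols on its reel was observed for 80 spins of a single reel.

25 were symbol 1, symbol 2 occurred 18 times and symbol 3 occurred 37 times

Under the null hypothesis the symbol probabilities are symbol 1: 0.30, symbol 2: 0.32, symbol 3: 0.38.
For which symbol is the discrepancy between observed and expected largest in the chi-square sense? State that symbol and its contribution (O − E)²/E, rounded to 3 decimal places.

symbol 2, 2.256

Expected counts E_i = n·p_i: 80×0.30 = 24, 80×0.32 = 25.6, 80×0.38 = 30.4.
symbol 1: (25 − 24)²/24 = 1/24 = 0.0417
symbol 2: (18 − 25.6)²/25.6 = 57.76/25.6 = 2.2563
symbol 3: (37 − 30.4)²/30.4 = 43.56/30.4 = 1.4329
The largest term is for symbol 2: 2.256.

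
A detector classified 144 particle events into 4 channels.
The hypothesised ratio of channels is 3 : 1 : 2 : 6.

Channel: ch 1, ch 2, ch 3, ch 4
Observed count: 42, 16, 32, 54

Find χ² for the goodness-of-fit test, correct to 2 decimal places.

9.50

Ratio total = 12. Expected counts: 144×3/12 = 36, 144×1/12 = 12, 144×2/12 = 24, 144×6/12 = 72.
ch 1: (42 − 36)²/36 = 36/36 = 1.000
ch 2: (16 − 12)²/12 = 16/12 = 1.333
ch 3: (32 − 24)²/24 = 64/24 = 2.667
ch 4: (54 − 72)²/72 = 324/72 = 4.500
Sum = 9.50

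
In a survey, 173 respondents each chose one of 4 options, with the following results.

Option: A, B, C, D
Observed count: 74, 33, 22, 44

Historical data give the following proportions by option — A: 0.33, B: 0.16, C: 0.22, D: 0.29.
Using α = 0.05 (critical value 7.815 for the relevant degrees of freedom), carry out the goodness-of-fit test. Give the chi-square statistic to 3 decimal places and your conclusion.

Expected counts E_i = n·p_i: 173×0.33 = 57.09, 173×0.16 = 27.68, 173×0.22 = 38.06, 173×0.29 = 50.17.
χ² = (74−57.09)²/57.09 + (33−27.68)²/27.68 + (22−38.06)²/38.06 + (44−50.17)²/50.17
   = 5.0087 + 1.0225 + 6.7768 + 0.7588
Sum = 13.567
df = 3. Since 13.567 > 7.815, we reject H₀.

13.567; reject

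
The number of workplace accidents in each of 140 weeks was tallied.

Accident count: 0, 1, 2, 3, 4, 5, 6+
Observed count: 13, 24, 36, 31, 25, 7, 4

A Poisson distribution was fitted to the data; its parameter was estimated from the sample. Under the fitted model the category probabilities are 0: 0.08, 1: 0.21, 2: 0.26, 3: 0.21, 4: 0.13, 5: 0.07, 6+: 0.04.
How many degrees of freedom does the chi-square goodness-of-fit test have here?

There are k = 7 categories and 1 parameter estimated from the data, so df = 7 − 1 − 1 = 5.

5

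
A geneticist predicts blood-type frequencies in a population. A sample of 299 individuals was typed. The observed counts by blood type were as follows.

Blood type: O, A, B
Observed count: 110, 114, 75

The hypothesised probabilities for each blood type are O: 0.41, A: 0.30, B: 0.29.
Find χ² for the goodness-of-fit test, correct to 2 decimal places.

Expected counts E_i = n·p_i: 299×0.41 = 122.59, 299×0.30 = 89.7, 299×0.29 = 86.71.
cat         O        E   (O−E)²/E
O         110   122.59      1.293
A         114     89.7      6.583
B          75    86.71      1.581
Sum = 9.46

9.46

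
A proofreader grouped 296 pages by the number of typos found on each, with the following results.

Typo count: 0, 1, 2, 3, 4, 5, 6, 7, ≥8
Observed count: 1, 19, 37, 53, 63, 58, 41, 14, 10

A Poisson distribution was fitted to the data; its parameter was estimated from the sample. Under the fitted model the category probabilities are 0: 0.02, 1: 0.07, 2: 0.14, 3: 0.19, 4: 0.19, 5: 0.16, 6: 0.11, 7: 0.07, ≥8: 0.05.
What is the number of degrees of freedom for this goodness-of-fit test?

7

There are k = 9 categories and 1 parameter estimated from the data, so df = 9 − 1 − 1 = 7.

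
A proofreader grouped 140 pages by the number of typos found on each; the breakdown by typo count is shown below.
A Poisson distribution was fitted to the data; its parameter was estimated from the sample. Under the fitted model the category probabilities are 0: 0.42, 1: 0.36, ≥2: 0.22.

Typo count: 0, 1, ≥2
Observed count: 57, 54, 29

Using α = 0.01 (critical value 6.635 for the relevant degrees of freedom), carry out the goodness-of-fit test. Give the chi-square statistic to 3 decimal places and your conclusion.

0.417; do not reject

Expected counts E_i = n·p_i: 140×0.42 = 58.8, 140×0.36 = 50.4, 140×0.22 = 30.8.
cat         O        E   (O−E)²/E
0          57     58.8     0.0551
1          54     50.4     0.2571
≥2         29     30.8     0.1052
Sum = 0.417
df = 1. Since 0.417 < 6.635, we do not reject H₀.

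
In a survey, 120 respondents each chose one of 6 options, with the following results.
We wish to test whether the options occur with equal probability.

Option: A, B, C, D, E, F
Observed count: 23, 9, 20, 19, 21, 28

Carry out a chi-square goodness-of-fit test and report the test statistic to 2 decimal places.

Under H₀ each category has probability 1/6, so each expected count is 120/6 = 20.
cat         O        E   (O−E)²/E
A          23       20      0.450
B           9       20      6.050
C          20       20      0.000
D          19       20      0.050
E          21       20      0.050
F          28       20      3.200
Sum = 9.80

9.80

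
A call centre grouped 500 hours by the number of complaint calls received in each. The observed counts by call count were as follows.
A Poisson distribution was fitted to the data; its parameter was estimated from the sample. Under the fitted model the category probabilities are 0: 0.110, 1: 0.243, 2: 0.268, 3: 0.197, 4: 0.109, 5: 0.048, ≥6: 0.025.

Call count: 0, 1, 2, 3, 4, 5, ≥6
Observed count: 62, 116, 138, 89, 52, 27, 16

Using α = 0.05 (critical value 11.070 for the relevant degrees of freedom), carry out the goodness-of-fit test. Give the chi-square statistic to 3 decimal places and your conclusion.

3.645; do not reject

Expected counts E_i = n·p_i: 500×0.110 = 55, 500×0.243 = 121.5, 500×0.268 = 134, 500×0.197 = 98.5, 500×0.109 = 54.5, 500×0.048 = 24, 500×0.025 = 12.5.
0: (62 − 55)²/55 = 49/55 = 0.8909
1: (116 − 121.5)²/121.5 = 30.25/121.5 = 0.2490
2: (138 − 134)²/134 = 16/134 = 0.1194
3: (89 − 98.5)²/98.5 = 90.25/98.5 = 0.9162
4: (52 − 54.5)²/54.5 = 6.25/54.5 = 0.1147
5: (27 − 24)²/24 = 9/24 = 0.3750
≥6: (16 − 12.5)²/12.5 = 12.25/12.5 = 0.9800
Sum = 3.645
df = 5. Since 3.645 < 11.070, we do not reject H₀.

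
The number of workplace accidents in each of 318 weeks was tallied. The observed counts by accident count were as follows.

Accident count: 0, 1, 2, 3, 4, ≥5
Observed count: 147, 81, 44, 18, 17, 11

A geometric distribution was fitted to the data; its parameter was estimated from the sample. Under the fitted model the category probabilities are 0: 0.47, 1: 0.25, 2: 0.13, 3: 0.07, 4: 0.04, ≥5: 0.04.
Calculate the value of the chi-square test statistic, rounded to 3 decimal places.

2.728

Expected counts E_i = n·p_i: 318×0.47 = 149.46, 318×0.25 = 79.5, 318×0.13 = 41.34, 318×0.07 = 22.26, 318×0.04 = 12.72, 318×0.04 = 12.72.
cat         O        E   (O−E)²/E
0         147   149.46     0.0405
1          81     79.5     0.0283
2          44    41.34     0.1712
3          18    22.26     0.8153
4          17    12.72     1.4401
≥5         11    12.72     0.2326
Sum = 2.728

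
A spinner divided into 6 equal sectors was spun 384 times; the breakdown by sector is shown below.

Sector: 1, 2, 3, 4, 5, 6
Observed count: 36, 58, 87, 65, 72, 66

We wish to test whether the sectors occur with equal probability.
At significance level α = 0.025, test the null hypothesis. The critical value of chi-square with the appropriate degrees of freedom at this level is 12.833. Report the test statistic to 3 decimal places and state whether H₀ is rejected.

22.156; reject

Expected count for each of the 6 categories: 384/6 = 64.
χ² = (36−64)²/64 + (58−64)²/64 + (87−64)²/64 + (65−64)²/64 + (72−64)²/64 + (66−64)²/64
   = 12.2500 + 0.5625 + 8.2656 + 0.0156 + 1.0000 + 0.0625
Sum = 22.156
df = 5. Since 22.156 > 12.833, we reject H₀.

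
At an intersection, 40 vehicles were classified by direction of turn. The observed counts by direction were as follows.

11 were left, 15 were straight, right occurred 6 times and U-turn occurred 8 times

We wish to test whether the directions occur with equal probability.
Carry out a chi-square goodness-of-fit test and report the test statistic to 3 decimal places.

Expected count for each of the 4 categories: 40/4 = 10.
left: (11 − 10)²/10 = 1/10 = 0.1000
straight: (15 − 10)²/10 = 25/10 = 2.5000
right: (6 − 10)²/10 = 16/10 = 1.6000
U-turn: (8 − 10)²/10 = 4/10 = 0.4000
Sum = 4.600

4.600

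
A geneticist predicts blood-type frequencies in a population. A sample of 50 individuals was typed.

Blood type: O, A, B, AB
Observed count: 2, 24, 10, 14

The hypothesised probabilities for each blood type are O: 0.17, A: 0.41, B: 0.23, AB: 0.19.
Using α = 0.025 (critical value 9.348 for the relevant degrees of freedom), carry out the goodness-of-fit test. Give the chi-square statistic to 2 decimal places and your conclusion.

7.90; do not reject

Expected counts E_i = n·p_i: 50×0.17 = 8.5, 50×0.41 = 20.5, 50×0.23 = 11.5, 50×0.19 = 9.5.
cat         O        E   (O−E)²/E
O           2      8.5      4.971
A          24     20.5      0.598
B          10     11.5      0.196
AB         14      9.5      2.132
Sum = 7.90
df = 3. Since 7.90 < 9.348, we do not reject H₀.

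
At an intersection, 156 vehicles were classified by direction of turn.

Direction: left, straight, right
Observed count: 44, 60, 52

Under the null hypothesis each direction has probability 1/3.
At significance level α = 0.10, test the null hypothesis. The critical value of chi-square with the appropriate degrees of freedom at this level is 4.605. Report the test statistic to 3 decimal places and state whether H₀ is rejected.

2.462; do not reject

Under H₀ each category has probability 1/3, so each expected count is 156/3 = 52.
cat           O        E   (O−E)²/E
left         44       52     1.2308
straight     60       52     1.2308
right        52       52     0.0000
Sum = 2.462
df = 2. Since 2.462 < 4.605, we do not reject H₀.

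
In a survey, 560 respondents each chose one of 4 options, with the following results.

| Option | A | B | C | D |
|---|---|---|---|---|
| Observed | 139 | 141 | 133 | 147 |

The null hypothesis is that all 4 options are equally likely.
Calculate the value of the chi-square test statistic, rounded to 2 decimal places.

0.71

Under H₀ each category has probability 1/4, so each expected count is 560/4 = 140.
χ² = (139−140)²/140 + (141−140)²/140 + (133−140)²/140 + (147−140)²/140
   = 0.007 + 0.007 + 0.350 + 0.350
Sum = 0.71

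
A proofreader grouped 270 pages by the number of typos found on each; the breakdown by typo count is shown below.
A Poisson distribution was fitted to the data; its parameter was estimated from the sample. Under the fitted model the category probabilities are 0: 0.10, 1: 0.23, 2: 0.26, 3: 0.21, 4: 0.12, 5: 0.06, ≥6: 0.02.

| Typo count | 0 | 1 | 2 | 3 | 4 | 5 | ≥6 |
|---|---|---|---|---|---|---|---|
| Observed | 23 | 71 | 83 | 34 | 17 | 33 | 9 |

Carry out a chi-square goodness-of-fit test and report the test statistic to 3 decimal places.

Expected counts E_i = n·p_i: 270×0.10 = 27, 270×0.23 = 62.1, 270×0.26 = 70.2, 270×0.21 = 56.7, 270×0.12 = 32.4, 270×0.06 = 16.2, 270×0.02 = 5.4.
χ² = (23−27)²/27 + (71−62.1)²/62.1 + (83−70.2)²/70.2 + (34−56.7)²/56.7 + (17−32.4)²/32.4 + (33−16.2)²/16.2 + (9−5.4)²/5.4
   = 0.5926 + 1.2755 + 2.3339 + 9.0880 + 7.3198 + 17.4222 + 2.4000
Sum = 40.432

40.432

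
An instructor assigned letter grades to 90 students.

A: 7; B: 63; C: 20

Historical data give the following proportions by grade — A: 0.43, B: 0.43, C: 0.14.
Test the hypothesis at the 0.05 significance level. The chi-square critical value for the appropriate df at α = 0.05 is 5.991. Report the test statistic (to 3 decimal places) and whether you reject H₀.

Expected counts E_i = n·p_i: 90×0.43 = 38.7, 90×0.43 = 38.7, 90×0.14 = 12.6.
cat         O        E   (O−E)²/E
A           7     38.7    25.9661
B          63     38.7    15.2581
C          20     12.6     4.3460
Sum = 45.570
df = 2. Since 45.570 > 5.991, we reject H₀.

45.570; reject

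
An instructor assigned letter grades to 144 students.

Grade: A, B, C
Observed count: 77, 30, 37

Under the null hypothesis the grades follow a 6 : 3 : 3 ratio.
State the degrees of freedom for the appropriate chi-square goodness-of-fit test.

There are k = 3 categories and no parameters were estimated from the data, so df = 3 − 1 = 2.

2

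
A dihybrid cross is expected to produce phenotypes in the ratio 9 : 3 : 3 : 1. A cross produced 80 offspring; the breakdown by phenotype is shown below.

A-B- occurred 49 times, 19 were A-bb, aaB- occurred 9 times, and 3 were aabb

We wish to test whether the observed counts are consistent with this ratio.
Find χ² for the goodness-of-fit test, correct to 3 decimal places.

Ratio total = 16. Expected counts: 80×9/16 = 45, 80×3/16 = 15, 80×3/16 = 15, 80×1/16 = 5.
χ² = (49−45)²/45 + (19−15)²/15 + (9−15)²/15 + (3−5)²/5
   = 0.3556 + 1.0667 + 2.4000 + 0.8000
Sum = 4.622

4.622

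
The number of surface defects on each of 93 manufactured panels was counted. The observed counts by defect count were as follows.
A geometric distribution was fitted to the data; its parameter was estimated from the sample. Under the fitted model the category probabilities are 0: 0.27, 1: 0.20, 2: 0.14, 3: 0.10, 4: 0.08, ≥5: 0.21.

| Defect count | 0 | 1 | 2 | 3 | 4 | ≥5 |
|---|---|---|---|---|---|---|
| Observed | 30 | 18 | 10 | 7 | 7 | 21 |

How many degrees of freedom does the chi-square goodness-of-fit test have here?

4

There are k = 6 categories and 1 parameter estimated from the data, so df = 6 − 1 − 1 = 4.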